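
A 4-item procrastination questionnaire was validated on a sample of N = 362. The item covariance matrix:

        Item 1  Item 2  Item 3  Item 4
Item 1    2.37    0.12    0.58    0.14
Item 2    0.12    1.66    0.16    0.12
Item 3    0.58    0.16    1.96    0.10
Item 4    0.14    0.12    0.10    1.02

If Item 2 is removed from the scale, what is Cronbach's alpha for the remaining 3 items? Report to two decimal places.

Cronbach's alpha = 0.35

Remaining items: Item 1, Item 3, Item 4 (k = 3).
Σσ²ᵢ = 2.37 + 1.96 + 1.02 = 5.35
Var(T) = 5.35 + 2 × 0.82 = 6.99
α (item deleted) = (3/2)·(1 − 5.35/6.99) = 0.35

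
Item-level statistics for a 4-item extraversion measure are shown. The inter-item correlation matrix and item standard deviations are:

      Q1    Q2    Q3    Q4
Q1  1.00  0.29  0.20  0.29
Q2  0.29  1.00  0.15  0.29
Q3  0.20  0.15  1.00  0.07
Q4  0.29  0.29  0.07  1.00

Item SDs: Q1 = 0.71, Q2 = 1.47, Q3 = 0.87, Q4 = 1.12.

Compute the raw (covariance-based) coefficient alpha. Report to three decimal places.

α = 0.498

Σσ²ᵢ = 0.71² + 1.47² + 0.87² + 1.12² = 4.6763
Covariances σ_ij = r_ij · s_i · s_j:
  σ(Q1,Q2) = 0.29 × 0.71 × 1.47 = 0.3027
  σ(Q1,Q3) = 0.20 × 0.71 × 0.87 = 0.1235
  σ(Q1,Q4) = 0.29 × 0.71 × 1.12 = 0.2306
  σ(Q2,Q3) = 0.15 × 1.47 × 0.87 = 0.1918
  σ(Q2,Q4) = 0.29 × 1.47 × 1.12 = 0.4775
  σ(Q3,Q4) = 0.07 × 0.87 × 1.12 = 0.0682
σ²_T = Σσ²ᵢ + 2·Σσ_ij = 4.6763 + 2 × 1.3943 = 7.4649
α = (4/3)·(1 − 4.6763/7.4649) = 0.498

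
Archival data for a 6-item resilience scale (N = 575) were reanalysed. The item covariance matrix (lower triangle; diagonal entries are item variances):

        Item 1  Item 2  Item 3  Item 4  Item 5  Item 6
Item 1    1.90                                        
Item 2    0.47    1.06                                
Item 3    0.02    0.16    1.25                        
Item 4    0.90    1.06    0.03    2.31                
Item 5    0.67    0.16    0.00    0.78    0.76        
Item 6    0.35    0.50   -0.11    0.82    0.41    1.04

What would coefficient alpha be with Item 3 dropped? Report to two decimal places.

α = 0.79

Remaining items: Item 1, Item 2, Item 4, Item 5, Item 6 (k = 5).
sum of item variances = 1.90 + 1.06 + 2.31 + 0.76 + 1.04 = 7.07
σ²_total = 7.07 + 2 × 6.12 = 19.31
α (item deleted) = (5/4)·(1 − 7.07/19.31) = 0.79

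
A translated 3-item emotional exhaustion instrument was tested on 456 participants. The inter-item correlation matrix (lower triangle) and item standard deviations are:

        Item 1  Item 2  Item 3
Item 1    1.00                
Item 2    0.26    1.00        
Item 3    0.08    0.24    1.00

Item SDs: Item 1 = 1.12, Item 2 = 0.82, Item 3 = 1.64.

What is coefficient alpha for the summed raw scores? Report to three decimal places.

Σσ²ᵢ = 1.12² + 0.82² + 1.64² = 4.6164
Covariances σ_ij = r_ij · s_i · s_j:
  σ(Item 1,Item 2) = 0.26 × 1.12 × 0.82 = 0.2388
  σ(Item 1,Item 3) = 0.08 × 1.12 × 1.64 = 0.1469
  σ(Item 2,Item 3) = 0.24 × 0.82 × 1.64 = 0.3228
σ²_T = Σσ²ᵢ + 2·Σσ_ij = 4.6164 + 2 × 0.7085 = 6.0334
α = (3/2)·(1 − 4.6164/6.0334) = 0.352

coefficient alpha = 0.352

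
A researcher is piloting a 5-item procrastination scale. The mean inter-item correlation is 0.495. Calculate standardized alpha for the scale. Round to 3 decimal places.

Standardized α = k·r̄ / (1 + (k−1)·r̄) = 5 × 0.495 / (1 + 4 × 0.495)
  = 2.4750 / 2.9800 = 0.831

standardized alpha = 0.831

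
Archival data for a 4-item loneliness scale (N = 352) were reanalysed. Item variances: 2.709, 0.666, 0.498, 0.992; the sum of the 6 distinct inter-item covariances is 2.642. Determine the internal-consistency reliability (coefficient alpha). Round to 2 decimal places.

α = 0.69

Σσ²ᵢ = 2.709 + 0.666 + 0.498 + 0.992 = 4.865
Sum of distinct covariances = 2.642
total variance = Σσ²ᵢ + 2·Σcov = 4.865 + 2 × 2.642 = 10.149
α = (4/3)·(1 − 4.865/10.149) = 0.69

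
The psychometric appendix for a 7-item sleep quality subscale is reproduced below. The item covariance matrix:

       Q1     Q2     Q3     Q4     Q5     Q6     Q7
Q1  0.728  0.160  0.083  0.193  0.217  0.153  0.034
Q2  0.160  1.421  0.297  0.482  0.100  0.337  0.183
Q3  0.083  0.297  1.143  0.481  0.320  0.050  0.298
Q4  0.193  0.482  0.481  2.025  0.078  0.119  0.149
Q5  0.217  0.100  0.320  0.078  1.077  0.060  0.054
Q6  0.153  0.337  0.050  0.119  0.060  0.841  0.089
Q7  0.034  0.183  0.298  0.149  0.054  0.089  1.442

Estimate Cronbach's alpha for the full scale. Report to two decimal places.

Σσᵢ² = 0.728 + 1.421 + 1.143 + 2.025 + 1.077 + 0.841 + 1.442 = 8.677
Sum of off-diagonal covariances = 3.937
total variance = 8.677 + 2 × 3.937 = 16.551
α = (k/(k−1))·(1 − Σσᵢ²/total variance) = (7/6)·(1 − 8.677/16.551) = 0.56

Cronbach's alpha = 0.56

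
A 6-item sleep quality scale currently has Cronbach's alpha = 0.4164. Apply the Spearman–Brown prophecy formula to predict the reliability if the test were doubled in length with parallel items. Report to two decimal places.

predicted reliability = 0.59

Length factor m = 2
α' = m·α / (1 + (m−1)·α)
   = 2 × 0.4164 / (1 + (2 − 1) × 0.4164)
   = 0.8328 / 1.4164 = 0.59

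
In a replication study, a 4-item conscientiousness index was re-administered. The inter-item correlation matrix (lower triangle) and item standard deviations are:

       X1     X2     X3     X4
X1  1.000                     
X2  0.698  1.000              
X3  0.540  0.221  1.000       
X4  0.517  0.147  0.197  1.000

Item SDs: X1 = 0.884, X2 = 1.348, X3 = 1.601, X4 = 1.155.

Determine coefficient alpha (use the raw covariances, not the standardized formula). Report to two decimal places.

Σσ²ᵢ = 0.884² + 1.348² + 1.601² + 1.155² = 6.4958
Covariances σ_ij = r_ij · s_i · s_j:
  σ(X1,X2) = 0.698 × 0.884 × 1.348 = 0.8318
  σ(X1,X3) = 0.540 × 0.884 × 1.601 = 0.7643
  σ(X1,X4) = 0.517 × 0.884 × 1.155 = 0.5279
  σ(X2,X3) = 0.221 × 1.348 × 1.601 = 0.4770
  σ(X2,X4) = 0.147 × 1.348 × 1.155 = 0.2289
  σ(X3,X4) = 0.197 × 1.601 × 1.155 = 0.3643
σ²_T = Σσ²ᵢ + 2·Σσ_ij = 6.4958 + 2 × 3.1942 = 12.8842
α = (4/3)·(1 − 6.4958/12.8842) = 0.66

α = 0.66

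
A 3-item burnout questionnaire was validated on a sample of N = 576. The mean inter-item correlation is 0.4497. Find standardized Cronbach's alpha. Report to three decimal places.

standardized Cronbach's alpha = 0.710

Standardized α = k·r̄ / (1 + (k−1)·r̄) = 3 × 0.4497 / (1 + 2 × 0.4497)
  = 1.3491 / 1.8994 = 0.710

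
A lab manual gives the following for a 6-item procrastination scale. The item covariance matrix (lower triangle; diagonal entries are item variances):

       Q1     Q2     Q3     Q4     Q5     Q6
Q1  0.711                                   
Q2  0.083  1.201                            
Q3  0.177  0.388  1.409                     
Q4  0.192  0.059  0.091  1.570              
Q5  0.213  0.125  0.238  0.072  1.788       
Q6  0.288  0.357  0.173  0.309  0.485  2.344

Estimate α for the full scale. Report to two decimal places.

α = 0.50

Σσ²ᵢ = 0.711 + 1.201 + 1.409 + 1.570 + 1.788 + 2.344 = 9.023
Sum of the distinct covariances = 3.250
total variance = 9.023 + 2 × 3.250 = 15.523
α = (k/(k−1))·(1 − Σσ²ᵢ/total variance) = (6/5)·(1 − 9.023/15.523) = 0.50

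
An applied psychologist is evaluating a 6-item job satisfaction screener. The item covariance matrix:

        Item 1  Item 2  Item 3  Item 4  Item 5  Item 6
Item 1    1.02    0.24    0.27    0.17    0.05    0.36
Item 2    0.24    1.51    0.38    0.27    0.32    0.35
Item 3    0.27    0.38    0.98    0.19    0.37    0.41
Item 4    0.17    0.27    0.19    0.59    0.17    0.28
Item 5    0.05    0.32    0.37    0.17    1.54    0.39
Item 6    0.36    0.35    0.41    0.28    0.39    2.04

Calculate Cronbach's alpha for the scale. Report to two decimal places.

Cronbach's alpha = 0.63

ΣVar(i) = 1.02 + 1.51 + 0.98 + 0.59 + 1.54 + 2.04 = 7.68
Sum of the distinct covariances = 4.22
σ²_total = 7.68 + 2 × 4.22 = 16.12
α = (k/(k−1))·(1 − ΣVar(i)/σ²_total) = (6/5)·(1 − 7.68/16.12) = 0.63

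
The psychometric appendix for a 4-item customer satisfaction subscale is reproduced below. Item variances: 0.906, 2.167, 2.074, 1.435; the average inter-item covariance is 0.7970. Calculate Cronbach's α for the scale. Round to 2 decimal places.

α = 0.79

Σσᵢ² = 0.906 + 2.167 + 2.074 + 1.435 = 6.582
Sum of the 6 distinct covariances = 6 × 0.7970 = 4.7820
σ²_total = Σσᵢ² + 2·Σcov = 6.582 + 2 × 4.7820 = 16.1460
α = (4/3)·(1 − 6.582/16.1460) = 0.79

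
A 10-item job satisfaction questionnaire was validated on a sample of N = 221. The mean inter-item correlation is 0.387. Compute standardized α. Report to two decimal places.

Standardized α = k·r̄ / (1 + (k−1)·r̄) = 10 × 0.387 / (1 + 9 × 0.387)
  = 3.8700 / 4.4830 = 0.86

standardized α = 0.86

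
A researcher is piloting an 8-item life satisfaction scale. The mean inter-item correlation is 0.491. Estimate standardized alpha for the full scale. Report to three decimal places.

Standardized α = k·r̄ / (1 + (k−1)·r̄) = 8 × 0.491 / (1 + 7 × 0.491)
  = 3.9280 / 4.4370 = 0.885

standardized alpha = 0.885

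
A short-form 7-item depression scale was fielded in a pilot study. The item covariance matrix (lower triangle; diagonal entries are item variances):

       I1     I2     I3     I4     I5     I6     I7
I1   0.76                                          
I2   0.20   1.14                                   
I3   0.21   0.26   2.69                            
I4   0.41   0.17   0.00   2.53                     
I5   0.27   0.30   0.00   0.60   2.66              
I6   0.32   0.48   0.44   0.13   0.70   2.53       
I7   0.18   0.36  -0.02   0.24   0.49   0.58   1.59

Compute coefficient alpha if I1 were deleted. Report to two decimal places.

coefficient alpha = 0.50

Remaining items: I2, I3, I4, I5, I6, I7 (k = 6).
Σσ²ᵢ = 1.14 + 2.69 + 2.53 + 2.66 + 2.53 + 1.59 = 13.14
total variance = 13.14 + 2 × 4.73 = 22.60
α (item deleted) = (6/5)·(1 − 13.14/22.60) = 0.50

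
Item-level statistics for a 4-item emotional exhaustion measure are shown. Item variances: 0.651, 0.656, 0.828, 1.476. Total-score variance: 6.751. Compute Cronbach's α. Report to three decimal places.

Cronbach's α = 0.620

ΣVar(i) = 0.651 + 0.656 + 0.828 + 1.476 = 3.611
α = (k/(k−1))·(1 − ΣVar(i)/σ²_T) = (4/3)·(1 − 3.611/6.751) = 0.620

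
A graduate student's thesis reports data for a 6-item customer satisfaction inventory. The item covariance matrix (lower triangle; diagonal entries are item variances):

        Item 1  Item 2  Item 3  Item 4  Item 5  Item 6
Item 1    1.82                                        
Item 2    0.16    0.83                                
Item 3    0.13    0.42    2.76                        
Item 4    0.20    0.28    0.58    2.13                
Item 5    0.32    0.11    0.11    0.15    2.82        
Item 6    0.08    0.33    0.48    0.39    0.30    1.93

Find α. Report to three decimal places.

sum of item variances = 1.82 + 0.83 + 2.76 + 2.13 + 2.82 + 1.93 = 12.29
Sum of the distinct covariances = 4.04
Var(T) = 12.29 + 2 × 4.04 = 20.37
α = (k/(k−1))·(1 − sum of item variances/Var(T)) = (6/5)·(1 − 12.29/20.37) = 0.476

α = 0.476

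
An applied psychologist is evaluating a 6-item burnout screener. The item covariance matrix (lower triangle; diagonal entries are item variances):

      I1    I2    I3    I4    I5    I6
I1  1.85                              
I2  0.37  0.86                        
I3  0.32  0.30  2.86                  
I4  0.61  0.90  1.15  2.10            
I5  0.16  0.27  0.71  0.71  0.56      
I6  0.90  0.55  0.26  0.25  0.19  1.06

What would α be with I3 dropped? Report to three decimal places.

Remaining items: I1, I2, I4, I5, I6 (k = 5).
ΣVar(i) = 1.85 + 0.86 + 2.10 + 0.56 + 1.06 = 6.43
σ²_T = 6.43 + 2 × 4.91 = 16.25
α (item deleted) = (5/4)·(1 − 6.43/16.25) = 0.755

α = 0.755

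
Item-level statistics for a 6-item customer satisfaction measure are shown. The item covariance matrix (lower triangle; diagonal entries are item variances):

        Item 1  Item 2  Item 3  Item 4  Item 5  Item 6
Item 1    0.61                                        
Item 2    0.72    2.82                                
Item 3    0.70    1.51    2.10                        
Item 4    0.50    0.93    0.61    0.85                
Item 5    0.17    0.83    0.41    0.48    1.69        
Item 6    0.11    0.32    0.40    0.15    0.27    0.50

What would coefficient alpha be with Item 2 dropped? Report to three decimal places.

Remaining items: Item 1, Item 3, Item 4, Item 5, Item 6 (k = 5).
Σσ²ᵢ = 0.61 + 2.10 + 0.85 + 1.69 + 0.50 = 5.75
total variance = 5.75 + 2 × 3.80 = 13.35
α (item deleted) = (5/4)·(1 − 5.75/13.35) = 0.712

α = 0.712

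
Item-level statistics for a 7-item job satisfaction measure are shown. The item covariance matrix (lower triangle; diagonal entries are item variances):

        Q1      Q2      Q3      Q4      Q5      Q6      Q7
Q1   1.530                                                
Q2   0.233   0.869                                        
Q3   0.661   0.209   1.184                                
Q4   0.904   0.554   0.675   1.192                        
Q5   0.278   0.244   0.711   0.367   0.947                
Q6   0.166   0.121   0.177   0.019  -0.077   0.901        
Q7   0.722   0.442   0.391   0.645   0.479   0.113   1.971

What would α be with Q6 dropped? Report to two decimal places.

α = 0.79

Remaining items: Q1, Q2, Q3, Q4, Q5, Q7 (k = 6).
ΣVar(i) = 1.530 + 0.869 + 1.184 + 1.192 + 0.947 + 1.971 = 7.693
σ²_total = 7.693 + 2 × 7.515 = 22.723
α (item deleted) = (6/5)·(1 − 7.693/22.723) = 0.79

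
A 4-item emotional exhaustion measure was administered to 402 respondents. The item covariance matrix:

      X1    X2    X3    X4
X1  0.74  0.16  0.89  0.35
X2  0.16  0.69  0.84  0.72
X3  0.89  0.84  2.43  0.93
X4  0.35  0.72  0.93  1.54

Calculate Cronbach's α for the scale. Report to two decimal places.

Σσᵢ² = 0.74 + 0.69 + 2.43 + 1.54 = 5.40
Sum of off-diagonal covariances = 3.89
total variance = 5.40 + 2 × 3.89 = 13.18
α = (k/(k−1))·(1 − Σσᵢ²/total variance) = (4/3)·(1 − 5.40/13.18) = 0.79

Cronbach's α = 0.79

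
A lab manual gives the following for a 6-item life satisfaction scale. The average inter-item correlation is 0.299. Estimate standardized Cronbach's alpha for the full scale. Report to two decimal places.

Standardized α = k·r̄ / (1 + (k−1)·r̄) = 6 × 0.299 / (1 + 5 × 0.299)
  = 1.7940 / 2.4950 = 0.72

α = 0.72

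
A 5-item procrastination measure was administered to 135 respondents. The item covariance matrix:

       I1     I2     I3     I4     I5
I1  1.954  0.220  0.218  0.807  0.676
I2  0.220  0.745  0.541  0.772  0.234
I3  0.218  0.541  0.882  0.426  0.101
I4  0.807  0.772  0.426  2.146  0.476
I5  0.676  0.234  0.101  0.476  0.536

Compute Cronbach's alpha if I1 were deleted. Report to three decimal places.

Remaining items: I2, I3, I4, I5 (k = 4).
sum of item variances = 0.745 + 0.882 + 2.146 + 0.536 = 4.309
total variance = 4.309 + 2 × 2.550 = 9.409
α (item deleted) = (4/3)·(1 − 4.309/9.409) = 0.723

α = 0.723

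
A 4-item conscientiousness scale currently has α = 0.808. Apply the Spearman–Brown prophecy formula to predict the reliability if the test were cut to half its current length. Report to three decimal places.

predicted reliability = 0.678

Length factor m = 1/2
α' = m·α / (1 − (1−m)·α)
   = 1/2 × 0.808 / (1 − (1 − 1/2) × 0.808)
   = 0.4040 / 0.5960 = 0.678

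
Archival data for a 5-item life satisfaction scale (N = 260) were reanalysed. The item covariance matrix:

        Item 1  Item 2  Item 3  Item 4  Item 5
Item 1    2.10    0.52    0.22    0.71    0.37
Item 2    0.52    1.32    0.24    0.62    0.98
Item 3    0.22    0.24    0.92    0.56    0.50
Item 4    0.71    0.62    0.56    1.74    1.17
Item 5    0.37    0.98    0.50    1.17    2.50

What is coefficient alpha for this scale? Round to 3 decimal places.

ΣVar(i) = 2.10 + 1.32 + 0.92 + 1.74 + 2.50 = 8.58
Sum of off-diagonal covariances = 5.89
σ²_total = 8.58 + 2 × 5.89 = 20.36
α = (k/(k−1))·(1 − ΣVar(i)/σ²_total) = (5/4)·(1 − 8.58/20.36) = 0.723

α = 0.723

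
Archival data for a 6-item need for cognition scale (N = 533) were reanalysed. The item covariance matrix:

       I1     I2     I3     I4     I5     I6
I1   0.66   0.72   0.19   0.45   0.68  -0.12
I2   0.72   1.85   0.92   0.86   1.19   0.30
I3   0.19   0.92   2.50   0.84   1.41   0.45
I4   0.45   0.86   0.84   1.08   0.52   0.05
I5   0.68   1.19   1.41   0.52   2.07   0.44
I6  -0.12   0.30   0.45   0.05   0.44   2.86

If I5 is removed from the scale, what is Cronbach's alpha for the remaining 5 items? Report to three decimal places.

Cronbach's alpha = 0.638

Remaining items: I1, I2, I3, I4, I6 (k = 5).
Σσᵢ² = 0.66 + 1.85 + 2.50 + 1.08 + 2.86 = 8.95
σ²_total = 8.95 + 2 × 4.66 = 18.27
α (item deleted) = (5/4)·(1 − 8.95/18.27) = 0.638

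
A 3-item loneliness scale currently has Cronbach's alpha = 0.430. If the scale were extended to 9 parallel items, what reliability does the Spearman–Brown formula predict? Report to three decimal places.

predicted reliability = 0.694

Length factor m = 9/3 = 3.0000
α' = m·α / (1 + (m−1)·α)
   = 9/3 × 0.430 / (1 + (9/3 − 1) × 0.430)
   = 1.2900 / 1.8600 = 0.694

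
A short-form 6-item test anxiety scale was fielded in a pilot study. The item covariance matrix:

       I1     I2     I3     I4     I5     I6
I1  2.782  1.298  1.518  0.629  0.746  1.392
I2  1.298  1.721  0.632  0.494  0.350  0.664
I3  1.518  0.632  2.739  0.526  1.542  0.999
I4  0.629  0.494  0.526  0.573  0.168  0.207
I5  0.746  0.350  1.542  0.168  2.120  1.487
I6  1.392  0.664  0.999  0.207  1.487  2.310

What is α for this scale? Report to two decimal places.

α = 0.81

ΣVar(i) = 2.782 + 1.721 + 2.739 + 0.573 + 2.120 + 2.310 = 12.245
Sum of the distinct covariances = 12.652
Var(T) = 12.245 + 2 × 12.652 = 37.549
α = (k/(k−1))·(1 − ΣVar(i)/Var(T)) = (6/5)·(1 − 12.245/37.549) = 0.81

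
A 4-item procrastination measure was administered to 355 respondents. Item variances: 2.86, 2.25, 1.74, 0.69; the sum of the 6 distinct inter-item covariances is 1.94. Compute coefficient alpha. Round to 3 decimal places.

α = 0.453

sum of item variances = 2.86 + 2.25 + 1.74 + 0.69 = 7.54
Sum of distinct covariances = 1.94
Var(T) = sum of item variances + 2·Σcov = 7.54 + 2 × 1.94 = 11.42
α = (4/3)·(1 − 7.54/11.42) = 0.453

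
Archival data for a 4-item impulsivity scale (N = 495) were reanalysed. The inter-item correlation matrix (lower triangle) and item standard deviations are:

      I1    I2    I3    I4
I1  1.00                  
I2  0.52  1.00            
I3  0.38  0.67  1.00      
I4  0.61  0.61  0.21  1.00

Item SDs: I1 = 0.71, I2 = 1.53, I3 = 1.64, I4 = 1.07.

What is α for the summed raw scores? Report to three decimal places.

α = 0.767

Σσ²ᵢ = 0.71² + 1.53² + 1.64² + 1.07² = 6.6795
Covariances σ_ij = r_ij · s_i · s_j:
  σ(I1,I2) = 0.52 × 0.71 × 1.53 = 0.5649
  σ(I1,I3) = 0.38 × 0.71 × 1.64 = 0.4425
  σ(I1,I4) = 0.61 × 0.71 × 1.07 = 0.4634
  σ(I2,I3) = 0.67 × 1.53 × 1.64 = 1.6812
  σ(I2,I4) = 0.61 × 1.53 × 1.07 = 0.9986
  σ(I3,I4) = 0.21 × 1.64 × 1.07 = 0.3685
σ²_T = Σσ²ᵢ + 2·Σσ_ij = 6.6795 + 2 × 4.5191 = 15.7177
α = (4/3)·(1 − 6.6795/15.7177) = 0.767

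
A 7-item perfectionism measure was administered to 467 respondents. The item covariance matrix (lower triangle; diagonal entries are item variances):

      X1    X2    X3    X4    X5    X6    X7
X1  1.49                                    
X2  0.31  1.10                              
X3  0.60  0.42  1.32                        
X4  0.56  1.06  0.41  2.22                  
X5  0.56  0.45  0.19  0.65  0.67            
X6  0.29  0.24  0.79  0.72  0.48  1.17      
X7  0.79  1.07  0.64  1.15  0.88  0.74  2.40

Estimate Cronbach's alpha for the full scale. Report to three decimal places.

α = 0.834

ΣVar(i) = 1.49 + 1.10 + 1.32 + 2.22 + 0.67 + 1.17 + 2.40 = 10.37
Σ_{i<j} σ_ij = 13.00
total variance = 10.37 + 2 × 13.00 = 36.37
α = (k/(k−1))·(1 − ΣVar(i)/total variance) = (7/6)·(1 − 10.37/36.37) = 0.834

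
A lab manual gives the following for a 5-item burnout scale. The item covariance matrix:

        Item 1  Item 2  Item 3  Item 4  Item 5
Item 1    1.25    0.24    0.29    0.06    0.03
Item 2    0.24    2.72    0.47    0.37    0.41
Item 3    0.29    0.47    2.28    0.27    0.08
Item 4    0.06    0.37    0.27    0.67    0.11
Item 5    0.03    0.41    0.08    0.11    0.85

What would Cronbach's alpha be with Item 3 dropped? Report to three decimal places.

Remaining items: Item 1, Item 2, Item 4, Item 5 (k = 4).
sum of item variances = 1.25 + 2.72 + 0.67 + 0.85 = 5.49
Var(T) = 5.49 + 2 × 1.22 = 7.93
α (item deleted) = (4/3)·(1 − 5.49/7.93) = 0.410

α = 0.410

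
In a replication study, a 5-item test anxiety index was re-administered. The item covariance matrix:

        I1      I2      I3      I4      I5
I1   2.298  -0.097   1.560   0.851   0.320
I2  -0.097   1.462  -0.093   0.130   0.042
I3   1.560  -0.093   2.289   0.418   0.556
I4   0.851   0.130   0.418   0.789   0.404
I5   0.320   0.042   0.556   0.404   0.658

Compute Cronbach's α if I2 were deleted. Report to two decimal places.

α = 0.77

Remaining items: I1, I3, I4, I5 (k = 4).
ΣVar(i) = 2.298 + 2.289 + 0.789 + 0.658 = 6.034
total variance = 6.034 + 2 × 4.109 = 14.252
α (item deleted) = (4/3)·(1 − 6.034/14.252) = 0.77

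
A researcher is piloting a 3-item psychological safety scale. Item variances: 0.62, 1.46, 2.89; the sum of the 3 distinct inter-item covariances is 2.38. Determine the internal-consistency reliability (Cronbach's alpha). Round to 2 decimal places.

Cronbach's alpha = 0.73

Σσ²ᵢ = 0.62 + 1.46 + 2.89 = 4.97
Sum of distinct covariances = 2.38
σ²_total = Σσ²ᵢ + 2·Σcov = 4.97 + 2 × 2.38 = 9.73
α = (3/2)·(1 − 4.97/9.73) = 0.73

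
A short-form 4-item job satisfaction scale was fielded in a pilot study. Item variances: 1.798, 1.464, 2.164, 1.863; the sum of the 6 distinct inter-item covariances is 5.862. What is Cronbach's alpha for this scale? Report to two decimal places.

Cronbach's alpha = 0.82

Σσ²ᵢ = 1.798 + 1.464 + 2.164 + 1.863 = 7.289
Sum of distinct covariances = 5.862
Var(T) = Σσ²ᵢ + 2·Σcov = 7.289 + 2 × 5.862 = 19.013
α = (4/3)·(1 − 7.289/19.013) = 0.82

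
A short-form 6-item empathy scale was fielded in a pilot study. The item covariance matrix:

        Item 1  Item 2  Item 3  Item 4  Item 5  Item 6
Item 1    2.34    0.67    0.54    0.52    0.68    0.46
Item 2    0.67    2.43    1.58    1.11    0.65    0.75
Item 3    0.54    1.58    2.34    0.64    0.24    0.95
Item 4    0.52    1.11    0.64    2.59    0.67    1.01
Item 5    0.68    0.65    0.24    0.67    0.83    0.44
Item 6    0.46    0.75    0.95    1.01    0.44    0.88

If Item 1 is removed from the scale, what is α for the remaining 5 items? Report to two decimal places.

α = 0.80

Remaining items: Item 2, Item 3, Item 4, Item 5, Item 6 (k = 5).
ΣVar(i) = 2.43 + 2.34 + 2.59 + 0.83 + 0.88 = 9.07
σ²_total = 9.07 + 2 × 8.04 = 25.15
α (item deleted) = (5/4)·(1 − 9.07/25.15) = 0.80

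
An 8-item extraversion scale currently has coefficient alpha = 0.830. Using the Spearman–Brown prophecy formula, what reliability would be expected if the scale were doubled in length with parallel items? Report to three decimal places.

predicted reliability = 0.907

Length factor m = 2
α' = m·α / (1 + (m−1)·α)
   = 2 × 0.830 / (1 + (2 − 1) × 0.830)
   = 1.6600 / 1.8300 = 0.907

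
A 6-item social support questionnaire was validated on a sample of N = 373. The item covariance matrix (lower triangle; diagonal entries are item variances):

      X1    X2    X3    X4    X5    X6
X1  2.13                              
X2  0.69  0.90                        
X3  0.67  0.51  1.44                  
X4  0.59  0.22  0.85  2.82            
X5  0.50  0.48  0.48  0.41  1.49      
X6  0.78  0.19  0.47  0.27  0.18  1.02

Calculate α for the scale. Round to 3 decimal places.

α = 0.718

ΣVar(i) = 2.13 + 0.90 + 1.44 + 2.82 + 1.49 + 1.02 = 9.80
Σ_{i<j} σ_ij = 7.29
σ²_total = 9.80 + 2 × 7.29 = 24.38
α = (k/(k−1))·(1 − ΣVar(i)/σ²_total) = (6/5)·(1 − 9.80/24.38) = 0.718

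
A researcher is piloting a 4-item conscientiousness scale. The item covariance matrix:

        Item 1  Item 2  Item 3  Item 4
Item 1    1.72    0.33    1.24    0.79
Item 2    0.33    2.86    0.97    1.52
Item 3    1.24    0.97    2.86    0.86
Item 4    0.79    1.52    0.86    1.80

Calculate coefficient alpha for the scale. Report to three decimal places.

α = 0.737

Σσᵢ² = 1.72 + 2.86 + 2.86 + 1.80 = 9.24
Sum of the distinct covariances = 5.71
total variance = 9.24 + 2 × 5.71 = 20.66
α = (k/(k−1))·(1 − Σσᵢ²/total variance) = (4/3)·(1 − 9.24/20.66) = 0.737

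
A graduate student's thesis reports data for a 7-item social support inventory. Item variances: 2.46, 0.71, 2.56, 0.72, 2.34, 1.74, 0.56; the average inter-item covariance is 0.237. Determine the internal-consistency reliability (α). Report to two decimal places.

α = 0.55

Σσ²ᵢ = 2.46 + 0.71 + 2.56 + 0.72 + 2.34 + 1.74 + 0.56 = 11.09
Sum of the 21 distinct covariances = 21 × 0.237 = 4.977
σ²_T = Σσ²ᵢ + 2·Σcov = 11.09 + 2 × 4.977 = 21.044
α = (7/6)·(1 − 11.09/21.044) = 0.55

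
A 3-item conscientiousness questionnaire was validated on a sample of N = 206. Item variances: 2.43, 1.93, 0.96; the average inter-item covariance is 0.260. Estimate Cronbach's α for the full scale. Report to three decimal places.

Σσ²ᵢ = 2.43 + 1.93 + 0.96 = 5.32
Sum of the 3 distinct covariances = 3 × 0.260 = 0.780
Var(T) = Σσ²ᵢ + 2·Σcov = 5.32 + 2 × 0.780 = 6.880
α = (3/2)·(1 − 5.32/6.880) = 0.340

α = 0.340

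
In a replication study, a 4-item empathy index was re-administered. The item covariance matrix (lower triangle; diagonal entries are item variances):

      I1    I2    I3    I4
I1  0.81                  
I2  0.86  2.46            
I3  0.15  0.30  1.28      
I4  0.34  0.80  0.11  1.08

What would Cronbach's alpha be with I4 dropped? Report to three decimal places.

Remaining items: I1, I2, I3 (k = 3).
sum of item variances = 0.81 + 2.46 + 1.28 = 4.55
Var(T) = 4.55 + 2 × 1.31 = 7.17
α (item deleted) = (3/2)·(1 − 4.55/7.17) = 0.548

Cronbach's alpha = 0.548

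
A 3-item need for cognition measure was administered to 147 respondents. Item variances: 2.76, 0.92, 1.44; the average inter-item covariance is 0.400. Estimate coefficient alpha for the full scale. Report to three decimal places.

Σσᵢ² = 2.76 + 0.92 + 1.44 = 5.12
Sum of the 3 distinct covariances = 3 × 0.400 = 1.200
Var(T) = Σσᵢ² + 2·Σcov = 5.12 + 2 × 1.200 = 7.520
α = (3/2)·(1 − 5.12/7.520) = 0.479

coefficient alpha = 0.479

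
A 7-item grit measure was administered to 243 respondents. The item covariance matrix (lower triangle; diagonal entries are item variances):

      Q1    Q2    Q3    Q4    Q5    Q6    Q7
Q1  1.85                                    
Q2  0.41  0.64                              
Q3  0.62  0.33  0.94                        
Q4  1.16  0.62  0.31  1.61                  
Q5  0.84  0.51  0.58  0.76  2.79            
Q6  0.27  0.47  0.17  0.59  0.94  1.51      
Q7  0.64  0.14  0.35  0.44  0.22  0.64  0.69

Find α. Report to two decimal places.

α = 0.80

sum of item variances = 1.85 + 0.64 + 0.94 + 1.61 + 2.79 + 1.51 + 0.69 = 10.03
Sum of off-diagonal covariances = 11.01
σ²_total = 10.03 + 2 × 11.01 = 32.05
α = (k/(k−1))·(1 − sum of item variances/σ²_total) = (7/6)·(1 − 10.03/32.05) = 0.80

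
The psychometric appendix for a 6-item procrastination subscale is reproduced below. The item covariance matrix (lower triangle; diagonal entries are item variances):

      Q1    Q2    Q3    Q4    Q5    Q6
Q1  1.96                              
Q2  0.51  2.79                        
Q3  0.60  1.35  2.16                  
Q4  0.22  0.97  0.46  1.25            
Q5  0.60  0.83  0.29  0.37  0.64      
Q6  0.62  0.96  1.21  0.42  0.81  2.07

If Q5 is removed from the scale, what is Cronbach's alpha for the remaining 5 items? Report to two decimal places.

α = 0.74

Remaining items: Q1, Q2, Q3, Q4, Q6 (k = 5).
Σσ²ᵢ = 1.96 + 2.79 + 2.16 + 1.25 + 2.07 = 10.23
total variance = 10.23 + 2 × 7.32 = 24.87
α (item deleted) = (5/4)·(1 − 10.23/24.87) = 0.74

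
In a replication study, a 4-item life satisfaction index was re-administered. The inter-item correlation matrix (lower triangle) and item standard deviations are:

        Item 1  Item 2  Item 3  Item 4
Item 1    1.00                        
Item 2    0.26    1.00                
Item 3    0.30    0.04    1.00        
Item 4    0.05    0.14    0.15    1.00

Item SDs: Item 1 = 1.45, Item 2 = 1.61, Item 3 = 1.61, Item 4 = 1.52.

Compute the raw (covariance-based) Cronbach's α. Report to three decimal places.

Cronbach's α = 0.423

Σσ²ᵢ = 1.45² + 1.61² + 1.61² + 1.52² = 9.5971
Covariances σ_ij = r_ij · s_i · s_j:
  σ(Item 1,Item 2) = 0.26 × 1.45 × 1.61 = 0.6070
  σ(Item 1,Item 3) = 0.30 × 1.45 × 1.61 = 0.7004
  σ(Item 1,Item 4) = 0.05 × 1.45 × 1.52 = 0.1102
  σ(Item 2,Item 3) = 0.04 × 1.61 × 1.61 = 0.1037
  σ(Item 2,Item 4) = 0.14 × 1.61 × 1.52 = 0.3426
  σ(Item 3,Item 4) = 0.15 × 1.61 × 1.52 = 0.3671
σ²_T = Σσ²ᵢ + 2·Σσ_ij = 9.5971 + 2 × 2.2310 = 14.0591
α = (4/3)·(1 − 9.5971/14.0591) = 0.423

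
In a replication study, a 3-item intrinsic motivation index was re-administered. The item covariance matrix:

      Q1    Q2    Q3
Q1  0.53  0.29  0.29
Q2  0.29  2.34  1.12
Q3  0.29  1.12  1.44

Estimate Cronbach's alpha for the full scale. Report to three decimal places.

Σσ²ᵢ = 0.53 + 2.34 + 1.44 = 4.31
Sum of off-diagonal covariances = 1.70
σ²_total = 4.31 + 2 × 1.70 = 7.71
α = (k/(k−1))·(1 − Σσ²ᵢ/σ²_total) = (3/2)·(1 − 4.31/7.71) = 0.661

α = 0.661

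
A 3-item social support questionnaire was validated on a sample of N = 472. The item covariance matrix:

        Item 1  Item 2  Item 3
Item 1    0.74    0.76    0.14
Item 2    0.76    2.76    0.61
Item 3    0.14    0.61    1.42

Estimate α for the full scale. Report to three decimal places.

Σσ²ᵢ = 0.74 + 2.76 + 1.42 = 4.92
Sum of the distinct covariances = 1.51
σ²_total = 4.92 + 2 × 1.51 = 7.94
α = (k/(k−1))·(1 − Σσ²ᵢ/σ²_total) = (3/2)·(1 − 4.92/7.94) = 0.571

α = 0.571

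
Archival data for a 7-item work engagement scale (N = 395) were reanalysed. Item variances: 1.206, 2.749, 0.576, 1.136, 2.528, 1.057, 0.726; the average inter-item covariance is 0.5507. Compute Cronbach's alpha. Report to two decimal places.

α = 0.82

Σσ²ᵢ = 1.206 + 2.749 + 0.576 + 1.136 + 2.528 + 1.057 + 0.726 = 9.978
Sum of the 21 distinct covariances = 21 × 0.5507 = 11.5647
σ²_T = Σσ²ᵢ + 2·Σcov = 9.978 + 2 × 11.5647 = 33.1074
α = (7/6)·(1 − 9.978/33.1074) = 0.82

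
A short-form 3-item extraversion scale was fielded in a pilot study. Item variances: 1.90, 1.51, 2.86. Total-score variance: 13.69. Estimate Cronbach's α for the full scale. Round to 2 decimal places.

Cronbach's α = 0.81

Σσ²ᵢ = 1.90 + 1.51 + 2.86 = 6.27
α = (k/(k−1))·(1 − Σσ²ᵢ/σ²_total) = (3/2)·(1 − 6.27/13.69) = 0.81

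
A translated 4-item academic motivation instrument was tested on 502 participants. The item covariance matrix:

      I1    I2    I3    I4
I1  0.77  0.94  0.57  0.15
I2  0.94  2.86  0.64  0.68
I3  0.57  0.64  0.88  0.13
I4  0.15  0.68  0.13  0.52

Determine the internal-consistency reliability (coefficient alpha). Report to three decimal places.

α = 0.737

ΣVar(i) = 0.77 + 2.86 + 0.88 + 0.52 = 5.03
Σ_{i<j} σ_ij = 3.11
σ²_T = 5.03 + 2 × 3.11 = 11.25
α = (k/(k−1))·(1 − ΣVar(i)/σ²_T) = (4/3)·(1 − 5.03/11.25) = 0.737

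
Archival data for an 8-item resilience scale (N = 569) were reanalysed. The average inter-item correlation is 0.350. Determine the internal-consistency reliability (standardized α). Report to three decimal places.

α = 0.812

Standardized α = k·r̄ / (1 + (k−1)·r̄) = 8 × 0.350 / (1 + 7 × 0.350)
  = 2.8000 / 3.4500 = 0.812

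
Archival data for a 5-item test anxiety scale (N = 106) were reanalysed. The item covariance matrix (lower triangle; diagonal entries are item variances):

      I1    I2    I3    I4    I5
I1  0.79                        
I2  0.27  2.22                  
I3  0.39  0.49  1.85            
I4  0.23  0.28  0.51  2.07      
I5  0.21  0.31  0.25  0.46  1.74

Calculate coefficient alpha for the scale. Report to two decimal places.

sum of item variances = 0.79 + 2.22 + 1.85 + 2.07 + 1.74 = 8.67
Σ_{i<j} σ_ij = 3.40
σ²_T = 8.67 + 2 × 3.40 = 15.47
α = (k/(k−1))·(1 − sum of item variances/σ²_T) = (5/4)·(1 − 8.67/15.47) = 0.55

coefficient alpha = 0.55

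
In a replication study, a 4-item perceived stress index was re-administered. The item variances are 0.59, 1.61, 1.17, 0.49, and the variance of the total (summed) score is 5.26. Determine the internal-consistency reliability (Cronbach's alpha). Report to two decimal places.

sum of item variances = 0.59 + 1.61 + 1.17 + 0.49 = 3.86
α = (k/(k−1))·(1 − sum of item variances/total variance) = (4/3)·(1 − 3.86/5.26) = 0.35

α = 0.35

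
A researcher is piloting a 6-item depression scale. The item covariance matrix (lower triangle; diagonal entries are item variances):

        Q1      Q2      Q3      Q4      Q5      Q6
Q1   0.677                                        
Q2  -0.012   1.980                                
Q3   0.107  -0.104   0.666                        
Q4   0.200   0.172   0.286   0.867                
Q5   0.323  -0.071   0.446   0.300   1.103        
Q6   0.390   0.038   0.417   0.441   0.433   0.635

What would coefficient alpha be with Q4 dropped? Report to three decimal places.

Remaining items: Q1, Q2, Q3, Q5, Q6 (k = 5).
ΣVar(i) = 0.677 + 1.980 + 0.666 + 1.103 + 0.635 = 5.061
total variance = 5.061 + 2 × 1.967 = 8.995
α (item deleted) = (5/4)·(1 − 5.061/8.995) = 0.547

α = 0.547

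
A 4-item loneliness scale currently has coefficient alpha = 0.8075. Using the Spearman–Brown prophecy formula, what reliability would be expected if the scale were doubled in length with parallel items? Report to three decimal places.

predicted reliability = 0.893

Length factor m = 2
α' = m·α / (1 + (m−1)·α)
   = 2 × 0.8075 / (1 + (2 − 1) × 0.8075)
   = 1.6150 / 1.8075 = 0.893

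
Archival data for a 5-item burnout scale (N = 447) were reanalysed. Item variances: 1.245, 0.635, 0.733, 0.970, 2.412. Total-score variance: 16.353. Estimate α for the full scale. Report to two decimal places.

α = 0.79

sum of item variances = 1.245 + 0.635 + 0.733 + 0.970 + 2.412 = 5.995
α = (k/(k−1))·(1 − sum of item variances/σ²_T) = (5/4)·(1 − 5.995/16.353) = 0.79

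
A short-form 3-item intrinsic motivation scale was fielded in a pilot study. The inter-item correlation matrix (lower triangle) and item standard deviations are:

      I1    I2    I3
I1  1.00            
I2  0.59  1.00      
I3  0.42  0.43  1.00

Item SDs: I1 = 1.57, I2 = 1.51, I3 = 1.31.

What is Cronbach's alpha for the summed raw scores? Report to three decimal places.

Σσ²ᵢ = 1.57² + 1.51² + 1.31² = 6.4611
Covariances σ_ij = r_ij · s_i · s_j:
  σ(I1,I2) = 0.59 × 1.57 × 1.51 = 1.3987
  σ(I1,I3) = 0.42 × 1.57 × 1.31 = 0.8638
  σ(I2,I3) = 0.43 × 1.51 × 1.31 = 0.8506
σ²_T = Σσ²ᵢ + 2·Σσ_ij = 6.4611 + 2 × 3.1131 = 12.6873
α = (3/2)·(1 − 6.4611/12.6873) = 0.736

α = 0.736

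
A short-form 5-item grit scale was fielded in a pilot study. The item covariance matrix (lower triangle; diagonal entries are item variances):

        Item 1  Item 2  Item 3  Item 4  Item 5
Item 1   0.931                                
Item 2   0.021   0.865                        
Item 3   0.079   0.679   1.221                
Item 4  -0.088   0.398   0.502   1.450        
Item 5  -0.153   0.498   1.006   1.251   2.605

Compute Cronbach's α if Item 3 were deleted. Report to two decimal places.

Remaining items: Item 1, Item 2, Item 4, Item 5 (k = 4).
Σσᵢ² = 0.931 + 0.865 + 1.450 + 2.605 = 5.851
Var(T) = 5.851 + 2 × 1.927 = 9.705
α (item deleted) = (4/3)·(1 − 5.851/9.705) = 0.53

Cronbach's α = 0.53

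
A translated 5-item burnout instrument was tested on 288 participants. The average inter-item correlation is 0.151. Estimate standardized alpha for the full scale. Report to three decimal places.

standardized alpha = 0.471

Standardized α = k·r̄ / (1 + (k−1)·r̄) = 5 × 0.151 / (1 + 4 × 0.151)
  = 0.7550 / 1.6040 = 0.471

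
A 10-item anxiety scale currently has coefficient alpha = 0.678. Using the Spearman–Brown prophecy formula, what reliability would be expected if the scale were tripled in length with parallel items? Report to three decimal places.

Length factor m = 3
α' = m·α / (1 + (m−1)·α)
   = 3 × 0.678 / (1 + (3 − 1) × 0.678)
   = 2.0340 / 2.3560 = 0.863

predicted reliability = 0.863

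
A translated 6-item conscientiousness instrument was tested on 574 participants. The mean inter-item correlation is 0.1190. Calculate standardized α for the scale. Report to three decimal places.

standardized α = 0.448

Standardized α = k·r̄ / (1 + (k−1)·r̄) = 6 × 0.1190 / (1 + 5 × 0.1190)
  = 0.7140 / 1.5950 = 0.448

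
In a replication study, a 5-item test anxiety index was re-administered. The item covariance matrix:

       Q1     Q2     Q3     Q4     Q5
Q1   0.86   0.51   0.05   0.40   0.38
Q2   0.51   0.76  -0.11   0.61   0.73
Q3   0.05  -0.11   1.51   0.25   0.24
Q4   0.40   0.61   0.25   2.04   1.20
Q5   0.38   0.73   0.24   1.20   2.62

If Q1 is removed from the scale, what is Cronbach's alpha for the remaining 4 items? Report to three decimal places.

Cronbach's alpha = 0.610

Remaining items: Q2, Q3, Q4, Q5 (k = 4).
Σσᵢ² = 0.76 + 1.51 + 2.04 + 2.62 = 6.93
σ²_T = 6.93 + 2 × 2.92 = 12.77
α (item deleted) = (4/3)·(1 − 6.93/12.77) = 0.610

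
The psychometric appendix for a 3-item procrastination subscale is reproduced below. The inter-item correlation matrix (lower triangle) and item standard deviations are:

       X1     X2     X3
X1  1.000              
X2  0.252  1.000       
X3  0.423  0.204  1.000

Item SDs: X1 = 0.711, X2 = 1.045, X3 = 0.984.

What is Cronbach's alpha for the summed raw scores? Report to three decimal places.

Σσ²ᵢ = 0.711² + 1.045² + 0.984² = 2.5658
Covariances σ_ij = r_ij · s_i · s_j:
  σ(X1,X2) = 0.252 × 0.711 × 1.045 = 0.1872
  σ(X1,X3) = 0.423 × 0.711 × 0.984 = 0.2959
  σ(X2,X3) = 0.204 × 1.045 × 0.984 = 0.2098
σ²_T = Σσ²ᵢ + 2·Σσ_ij = 2.5658 + 2 × 0.6929 = 3.9516
α = (3/2)·(1 − 2.5658/3.9516) = 0.526

α = 0.526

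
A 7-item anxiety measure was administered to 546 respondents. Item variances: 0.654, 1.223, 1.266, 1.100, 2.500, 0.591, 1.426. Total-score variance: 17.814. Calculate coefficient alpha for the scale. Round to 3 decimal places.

ΣVar(i) = 0.654 + 1.223 + 1.266 + 1.100 + 2.500 + 0.591 + 1.426 = 8.760
α = (k/(k−1))·(1 − ΣVar(i)/total variance) = (7/6)·(1 − 8.760/17.814) = 0.593

α = 0.593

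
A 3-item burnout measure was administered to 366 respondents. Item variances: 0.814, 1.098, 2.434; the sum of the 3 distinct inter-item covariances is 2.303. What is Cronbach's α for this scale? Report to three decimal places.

sum of item variances = 0.814 + 1.098 + 2.434 = 4.346
Sum of distinct covariances = 2.303
total variance = sum of item variances + 2·Σcov = 4.346 + 2 × 2.303 = 8.952
α = (3/2)·(1 − 4.346/8.952) = 0.772

α = 0.772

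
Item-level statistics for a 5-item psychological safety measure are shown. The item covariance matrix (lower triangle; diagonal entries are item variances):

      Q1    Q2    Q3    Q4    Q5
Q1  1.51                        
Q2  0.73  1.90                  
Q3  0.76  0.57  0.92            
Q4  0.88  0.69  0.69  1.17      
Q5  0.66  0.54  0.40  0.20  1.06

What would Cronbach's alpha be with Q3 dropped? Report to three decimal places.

Cronbach's alpha = 0.757

Remaining items: Q1, Q2, Q4, Q5 (k = 4).
sum of item variances = 1.51 + 1.90 + 1.17 + 1.06 = 5.64
total variance = 5.64 + 2 × 3.70 = 13.04
α (item deleted) = (4/3)·(1 − 5.64/13.04) = 0.757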